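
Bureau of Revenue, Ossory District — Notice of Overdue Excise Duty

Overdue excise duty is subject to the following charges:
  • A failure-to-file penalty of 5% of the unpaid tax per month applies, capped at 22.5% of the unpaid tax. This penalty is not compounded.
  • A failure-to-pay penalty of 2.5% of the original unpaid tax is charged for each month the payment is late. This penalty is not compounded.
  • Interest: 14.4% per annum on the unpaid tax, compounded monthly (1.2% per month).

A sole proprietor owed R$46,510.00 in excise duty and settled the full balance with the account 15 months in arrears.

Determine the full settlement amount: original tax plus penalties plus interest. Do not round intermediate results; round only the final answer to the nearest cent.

Failure-to-file: 15 × 5% × R$46,510.00 = R$34,882.50, capped at 22.5% × R$46,510.00 = R$10,464.75
Failure-to-pay penalty: 15 × 2.5% × R$46,510.00 = R$17,441.25
Interest: R$46,510.00 × ((1 + 0.012)^15 − 1) = R$46,510.00 × 0.1959353… = R$9,112.9511…
Total = R$46,510.00 + R$27,906.0000 + R$9,112.9511… = R$83,528.95

R$83,528.95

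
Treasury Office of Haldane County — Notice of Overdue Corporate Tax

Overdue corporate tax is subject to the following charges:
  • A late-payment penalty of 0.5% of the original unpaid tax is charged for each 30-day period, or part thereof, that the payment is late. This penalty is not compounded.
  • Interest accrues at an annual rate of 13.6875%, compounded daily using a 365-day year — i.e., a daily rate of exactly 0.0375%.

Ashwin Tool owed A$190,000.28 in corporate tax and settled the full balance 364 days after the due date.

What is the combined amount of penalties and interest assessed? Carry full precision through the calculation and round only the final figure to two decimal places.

Penalty periods: ⌈364/30⌉ = 13; penalty = 13 × 0.5% × A$190,000.28 = A$12,350.02…
Interest: A$190,000.28 × ((1 + 0.000375)^364 − 1) = A$190,000.28 × 0.14622555… = A$27,782.8952…
Penalties + interest = A$12,350.0182 + A$27,782.8952… = A$40,132.91

A$40,132.91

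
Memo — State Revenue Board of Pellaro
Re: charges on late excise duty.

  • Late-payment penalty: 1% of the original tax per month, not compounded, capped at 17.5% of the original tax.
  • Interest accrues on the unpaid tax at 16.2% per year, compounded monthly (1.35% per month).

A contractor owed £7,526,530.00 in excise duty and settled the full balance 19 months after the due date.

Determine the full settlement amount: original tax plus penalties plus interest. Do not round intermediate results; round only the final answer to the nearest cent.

Penalty (uncapped): 19 × 1% × £7,526,530.00 = £1,430,040.70; cap = 17.5% × £7,526,530.00 = £1,317,142.75 → penalty = £1,317,142.75
Interest: £7,526,530.00 × ((1 + 0.0135)^19 − 1) = £7,526,530.00 × 0.2901830… = £2,184,070.8852…
Total = £7,526,530.00 + £1,317,142.7500 + £2,184,070.8852… = £11,027,743.64

£11,027,743.64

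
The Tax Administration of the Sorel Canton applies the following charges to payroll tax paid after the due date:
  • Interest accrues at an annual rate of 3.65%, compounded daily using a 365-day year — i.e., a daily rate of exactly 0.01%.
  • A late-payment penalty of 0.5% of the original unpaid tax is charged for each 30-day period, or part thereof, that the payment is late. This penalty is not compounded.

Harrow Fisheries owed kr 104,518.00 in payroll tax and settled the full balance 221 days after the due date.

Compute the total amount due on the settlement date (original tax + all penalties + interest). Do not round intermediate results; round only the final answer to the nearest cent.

kr 111,034.16

Penalty periods: ⌈221/30⌉ = 8; penalty = 8 × 0.5% × kr 104,518.00 = kr 4,180.72
Interest: kr 104,518.00 × ((1 + 0.0001)^221 − 1) = kr 104,518.00 × 0.02234488… = kr 2,335.4426…
Total = kr 104,518.00 + kr 4,180.7200 + kr 2,335.4426… = kr 111,034.16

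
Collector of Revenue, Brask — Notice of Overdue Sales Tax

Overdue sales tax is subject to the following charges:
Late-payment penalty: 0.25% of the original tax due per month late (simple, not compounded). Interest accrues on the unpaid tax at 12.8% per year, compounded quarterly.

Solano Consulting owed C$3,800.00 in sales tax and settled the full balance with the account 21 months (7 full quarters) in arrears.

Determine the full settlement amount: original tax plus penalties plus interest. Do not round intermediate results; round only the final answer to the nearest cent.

Late-payment penalty: 21 × 0.25% × C$3,800.00 = C$199.50
Interest (12.8%/yr ÷ 4 = 3.2%/quarter): C$3,800.00 × ((1 + 0.032)^7 − 1) = C$937.4155…
Total = C$3,800.00 + C$199.5000 + C$937.4155… = C$4,936.92

C$4,936.92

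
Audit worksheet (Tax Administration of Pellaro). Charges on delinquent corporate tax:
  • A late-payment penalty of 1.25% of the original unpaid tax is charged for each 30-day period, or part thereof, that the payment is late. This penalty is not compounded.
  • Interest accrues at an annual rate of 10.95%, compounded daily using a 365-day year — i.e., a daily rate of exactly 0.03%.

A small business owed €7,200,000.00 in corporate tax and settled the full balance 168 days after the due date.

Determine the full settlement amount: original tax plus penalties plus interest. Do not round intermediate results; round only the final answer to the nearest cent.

Penalty periods: ⌈168/30⌉ = 6; penalty = 6 × 1.25% × €7,200,000.00 = €540,000.00
Interest: €7,200,000.00 × ((1 + 0.0003)^168 − 1) = €7,200,000.00 × 0.05168374… = €372,122.9263…
Total = €7,200,000.00 + €540,000.0000 + €372,122.9263… = €8,112,122.93

€8,112,122.93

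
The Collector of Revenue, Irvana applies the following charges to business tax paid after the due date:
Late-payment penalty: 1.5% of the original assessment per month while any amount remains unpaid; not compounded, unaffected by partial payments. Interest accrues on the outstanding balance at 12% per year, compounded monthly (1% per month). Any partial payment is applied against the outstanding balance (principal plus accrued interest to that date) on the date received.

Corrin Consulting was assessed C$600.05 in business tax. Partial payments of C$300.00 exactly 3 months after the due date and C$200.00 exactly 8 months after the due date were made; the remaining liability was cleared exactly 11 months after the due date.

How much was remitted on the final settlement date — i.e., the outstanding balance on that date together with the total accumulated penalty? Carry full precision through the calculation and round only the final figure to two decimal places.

C$237.55

Balance at month 3: C$600.0500 × (1 + 0.01)^3 = C$618.2321…
After C$300.00 payment: C$618.2321… − C$300.00 = C$318.2321…
Balance at month 8: C$318.2321… × (1 + 0.01)^5 = C$334.4652…
After C$200.00 payment: C$334.4652… − C$200.00 = C$134.4652…
Balance at month 11: C$134.4652… × (1 + 0.01)^3 = C$138.5396…
Penalty: 11 × 1.5% × C$600.05 = C$99.01…
Final settlement = outstanding balance + penalty = C$138.5396… + C$99.01… = C$237.55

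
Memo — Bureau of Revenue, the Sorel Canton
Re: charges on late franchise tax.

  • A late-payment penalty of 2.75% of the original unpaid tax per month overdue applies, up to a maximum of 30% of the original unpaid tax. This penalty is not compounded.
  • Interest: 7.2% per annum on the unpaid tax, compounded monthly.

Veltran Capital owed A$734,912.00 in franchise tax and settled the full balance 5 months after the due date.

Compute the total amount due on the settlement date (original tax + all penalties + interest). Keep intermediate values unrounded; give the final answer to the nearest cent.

Penalty: 5 × 2.75% × A$734,912.00 = A$101,050.40 (below the 30% cap of A$220,473.60)
Interest (7.2%/yr ÷ 12 = 0.6%/month): A$734,912.00 × ((1 + 0.006)^5 − 1) = A$22,313.5205…
Total = A$734,912.00 + A$101,050.4000 + A$22,313.5205… = A$858,275.92

A$858,275.92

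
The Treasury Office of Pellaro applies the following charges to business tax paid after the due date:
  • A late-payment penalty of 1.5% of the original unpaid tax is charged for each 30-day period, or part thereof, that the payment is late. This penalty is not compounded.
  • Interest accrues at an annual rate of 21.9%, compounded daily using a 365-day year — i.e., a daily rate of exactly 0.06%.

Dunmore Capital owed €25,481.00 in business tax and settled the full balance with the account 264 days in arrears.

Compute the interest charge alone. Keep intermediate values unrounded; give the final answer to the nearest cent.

Interest: €25,481.00 × ((1 + 0.0006)^264 − 1) = €25,481.00 × 0.17157910… = €4,372.0071…

€4,372.01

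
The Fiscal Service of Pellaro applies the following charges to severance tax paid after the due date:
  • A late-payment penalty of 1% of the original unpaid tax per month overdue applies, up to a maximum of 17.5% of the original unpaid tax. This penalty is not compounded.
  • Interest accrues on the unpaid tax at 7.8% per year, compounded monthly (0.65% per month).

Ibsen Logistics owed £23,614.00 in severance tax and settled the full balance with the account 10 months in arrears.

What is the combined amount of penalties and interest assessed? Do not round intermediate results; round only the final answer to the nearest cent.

Penalty: 10 × 1% × £23,614.00 = £2,361.40 (below the 17.5% cap of £4,132.45)
Interest: £23,614.00 × ((1 + 0.0065)^10 − 1) = £23,614.00 × 0.0669346… = £1,580.5932…
Penalties + interest = £2,361.4000 + £1,580.5932… = £3,941.99

£3,941.99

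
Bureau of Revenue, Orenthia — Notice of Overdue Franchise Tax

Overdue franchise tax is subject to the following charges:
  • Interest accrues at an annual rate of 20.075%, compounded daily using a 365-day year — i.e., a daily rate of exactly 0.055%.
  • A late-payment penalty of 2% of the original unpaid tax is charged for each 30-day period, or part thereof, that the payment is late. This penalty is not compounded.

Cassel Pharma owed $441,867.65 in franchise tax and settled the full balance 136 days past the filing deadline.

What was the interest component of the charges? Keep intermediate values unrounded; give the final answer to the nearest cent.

Interest: $441,867.65 × ((1 + 0.00055)^136 − 1) = $441,867.65 × 0.07764644… = $34,309.4483…

$34,309.45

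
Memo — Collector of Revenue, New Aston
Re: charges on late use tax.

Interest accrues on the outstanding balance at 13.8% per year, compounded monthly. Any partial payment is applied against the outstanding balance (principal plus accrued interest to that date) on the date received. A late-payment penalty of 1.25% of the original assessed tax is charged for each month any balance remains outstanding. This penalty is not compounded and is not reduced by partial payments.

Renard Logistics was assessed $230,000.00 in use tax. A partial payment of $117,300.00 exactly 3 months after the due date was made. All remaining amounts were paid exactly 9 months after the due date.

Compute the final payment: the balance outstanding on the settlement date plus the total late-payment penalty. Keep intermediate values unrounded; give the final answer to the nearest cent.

Monthly rate = 13.8% ÷ 12 = 1.15%
Balance at month 3: $230,000.0000 × (1 + 0.0115)^3 = $238,026.6023…
After $117,300.00 payment: $238,026.6023… − $117,300.00 = $120,726.6023…
Balance at month 9: $120,726.6023… × (1 + 0.0115)^6 = $129,299.9333…
Penalty: 9 × 1.25% × $230,000.00 = $25,875.00
Final settlement = outstanding balance + penalty = $129,299.9333… + $25,875.00 = $155,174.93

$155,174.93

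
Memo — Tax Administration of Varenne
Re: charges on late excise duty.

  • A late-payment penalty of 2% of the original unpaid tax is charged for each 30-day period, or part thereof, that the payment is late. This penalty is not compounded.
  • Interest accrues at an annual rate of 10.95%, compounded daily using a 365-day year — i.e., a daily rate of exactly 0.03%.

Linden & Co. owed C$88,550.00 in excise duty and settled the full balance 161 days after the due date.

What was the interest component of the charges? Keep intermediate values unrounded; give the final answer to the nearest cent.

C$4,381.26

Interest: C$88,550.00 × ((1 + 0.0003)^161 − 1) = C$88,550.00 × 0.04947785… = C$4,381.2638…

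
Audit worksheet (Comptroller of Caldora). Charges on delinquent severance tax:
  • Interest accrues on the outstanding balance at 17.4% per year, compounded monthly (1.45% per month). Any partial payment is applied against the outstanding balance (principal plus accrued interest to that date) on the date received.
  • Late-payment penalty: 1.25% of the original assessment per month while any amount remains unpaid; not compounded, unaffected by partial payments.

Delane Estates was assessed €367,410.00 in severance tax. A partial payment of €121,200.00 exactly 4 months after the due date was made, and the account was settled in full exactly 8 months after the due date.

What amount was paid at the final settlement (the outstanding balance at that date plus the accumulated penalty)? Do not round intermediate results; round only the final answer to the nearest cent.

Balance at month 4: €367,410.0000 × (1 + 0.0145)^4 = €389,187.7643…
After €121,200.00 payment: €389,187.7643… − €121,200.00 = €267,987.7643…
Balance at month 8: €267,987.7643… × (1 + 0.0145)^4 = €283,872.4011…
Penalty: 8 × 1.25% × €367,410.00 = €36,741.00
Final settlement = outstanding balance + penalty = €283,872.4011… + €36,741.00 = €320,613.40

€320,613.40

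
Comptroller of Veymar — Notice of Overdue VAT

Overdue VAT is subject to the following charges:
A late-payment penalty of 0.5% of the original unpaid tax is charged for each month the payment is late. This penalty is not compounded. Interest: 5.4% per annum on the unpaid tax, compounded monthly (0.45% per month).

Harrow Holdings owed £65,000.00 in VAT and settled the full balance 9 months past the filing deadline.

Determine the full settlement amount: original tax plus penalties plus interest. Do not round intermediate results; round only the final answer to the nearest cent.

Late-payment penalty = 0.5% × £65,000.00 × 9 mo = £2,925.00
Interest: £65,000.00 × ((1 + 0.0045)^9 − 1) = £65,000.00 × 0.0412367… = £2,680.3859…
Total = £65,000.00 + £2,925.0000 + £2,680.3859… = £70,605.39

£70,605.39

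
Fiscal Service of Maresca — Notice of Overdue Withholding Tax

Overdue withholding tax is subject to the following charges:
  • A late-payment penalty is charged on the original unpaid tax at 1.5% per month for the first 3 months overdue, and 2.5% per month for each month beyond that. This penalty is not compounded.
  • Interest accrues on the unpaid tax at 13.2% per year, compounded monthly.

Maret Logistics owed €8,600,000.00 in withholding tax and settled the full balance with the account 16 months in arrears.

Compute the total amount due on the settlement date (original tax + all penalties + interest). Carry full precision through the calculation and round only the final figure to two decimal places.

Penalty, months 1–3: 3 × 1.5% × €8,600,000.00 = €387,000.00
Penalty, months 4–16: 13 × 2.5% × €8,600,000.00 = €2,795,000.00
Interest (13.2%/yr ÷ 12 = 1.1%/month): €8,600,000.00 × ((1 + 0.011)^16 − 1) = €1,645,117.4307…
Total = €8,600,000.00 + €3,182,000.0000 + €1,645,117.4307… = €13,427,117.43

€13,427,117.43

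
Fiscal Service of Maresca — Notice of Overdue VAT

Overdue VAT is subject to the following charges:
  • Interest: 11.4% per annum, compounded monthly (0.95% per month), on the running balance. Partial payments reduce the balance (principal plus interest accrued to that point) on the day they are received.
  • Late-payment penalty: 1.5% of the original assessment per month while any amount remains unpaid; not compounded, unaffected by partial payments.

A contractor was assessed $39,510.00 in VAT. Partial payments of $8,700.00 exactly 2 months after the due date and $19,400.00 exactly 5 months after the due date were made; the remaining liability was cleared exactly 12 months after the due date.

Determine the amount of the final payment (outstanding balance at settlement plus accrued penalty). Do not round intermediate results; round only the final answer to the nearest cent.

$21,078.70

Balance at month 2: $39,510.0000 × (1 + 0.0095)^2 = $40,264.2558…
After $8,700.00 payment: $40,264.2558… − $8,700.00 = $31,564.2558…
Balance at month 5: $31,564.2558… × (1 + 0.0095)^3 = $32,472.4102…
After $19,400.00 payment: $32,472.4102… − $19,400.00 = $13,072.4102…
Balance at month 12: $13,072.4102… × (1 + 0.0095)^7 = $13,966.8969…
Penalty: 12 × 1.5% × $39,510.00 = $7,111.80
Final settlement = outstanding balance + penalty = $13,966.8969… + $7,111.80 = $21,078.70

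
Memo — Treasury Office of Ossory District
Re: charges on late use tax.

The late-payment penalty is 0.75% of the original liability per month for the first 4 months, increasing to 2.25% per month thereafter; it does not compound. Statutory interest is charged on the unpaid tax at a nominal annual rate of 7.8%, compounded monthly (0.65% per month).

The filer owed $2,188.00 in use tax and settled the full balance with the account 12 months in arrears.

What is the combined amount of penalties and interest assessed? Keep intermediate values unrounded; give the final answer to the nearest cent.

Penalty, months 1–4: 4 × 0.75% × $2,188.00 = $65.64
Penalty, months 5–12: 8 × 2.25% × $2,188.00 = $393.84
Interest: $2,188.00 × ((1 + 0.0065)^12 − 1) = $2,188.00 × 0.0808498… = $176.8994…
Penalties + interest = $459.4800 + $176.8994… = $636.38

$636.38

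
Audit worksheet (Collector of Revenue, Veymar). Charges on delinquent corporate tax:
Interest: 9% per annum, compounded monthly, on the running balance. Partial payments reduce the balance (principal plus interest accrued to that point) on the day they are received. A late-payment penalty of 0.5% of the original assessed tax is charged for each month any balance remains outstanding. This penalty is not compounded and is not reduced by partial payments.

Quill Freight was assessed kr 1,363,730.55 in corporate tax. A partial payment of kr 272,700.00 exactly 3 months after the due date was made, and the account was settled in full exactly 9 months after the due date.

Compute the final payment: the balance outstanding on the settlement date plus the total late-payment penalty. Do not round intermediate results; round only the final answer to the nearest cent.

kr 1,234,756.76

Monthly rate = 9% ÷ 12 = 0.75%
Balance at month 3: kr 1,363,730.5500 × (1 + 0.0075)^3 = kr 1,394,645.1922…
After kr 272,700.00 payment: kr 1,394,645.1922… − kr 272,700.00 = kr 1,121,945.1922…
Balance at month 9: kr 1,121,945.1922… × (1 + 0.0075)^6 = kr 1,173,388.8870…
Penalty: 9 × 0.5% × kr 1,363,730.55 = kr 61,367.87…
Final settlement = outstanding balance + penalty = kr 1,173,388.8870… + kr 61,367.87… = kr 1,234,756.76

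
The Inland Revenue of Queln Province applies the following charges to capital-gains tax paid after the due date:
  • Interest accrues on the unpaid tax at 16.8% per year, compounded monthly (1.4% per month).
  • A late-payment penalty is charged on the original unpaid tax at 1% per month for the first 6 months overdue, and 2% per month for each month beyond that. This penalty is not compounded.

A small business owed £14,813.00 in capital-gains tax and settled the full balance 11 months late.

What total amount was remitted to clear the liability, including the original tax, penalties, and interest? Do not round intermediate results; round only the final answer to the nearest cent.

£19,630.86

Penalty, months 1–6: 6 × 1% × £14,813.00 = £888.78
Penalty, months 7–11: 5 × 2% × £14,813.00 = £1,481.30
Interest: £14,813.00 × ((1 + 0.014)^11 − 1) = £14,813.00 × 0.1652457… = £2,447.7844…
Total = £14,813.00 + £2,370.0800 + £2,447.7844… = £19,630.86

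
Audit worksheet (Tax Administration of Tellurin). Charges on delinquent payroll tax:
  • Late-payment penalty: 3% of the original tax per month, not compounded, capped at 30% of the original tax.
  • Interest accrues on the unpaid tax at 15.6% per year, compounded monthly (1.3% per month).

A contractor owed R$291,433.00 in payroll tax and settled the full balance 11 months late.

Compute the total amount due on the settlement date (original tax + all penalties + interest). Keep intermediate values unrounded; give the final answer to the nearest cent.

Penalty (uncapped): 11 × 3% × R$291,433.00 = R$96,172.89; cap = 30% × R$291,433.00 = R$87,429.90 → penalty = R$87,429.90
Interest: R$291,433.00 × ((1 + 0.013)^11 − 1) = R$291,433.00 × 0.1526671… = R$44,492.2321…
Total = R$291,433.00 + R$87,429.9000 + R$44,492.2321… = R$423,355.13

R$423,355.13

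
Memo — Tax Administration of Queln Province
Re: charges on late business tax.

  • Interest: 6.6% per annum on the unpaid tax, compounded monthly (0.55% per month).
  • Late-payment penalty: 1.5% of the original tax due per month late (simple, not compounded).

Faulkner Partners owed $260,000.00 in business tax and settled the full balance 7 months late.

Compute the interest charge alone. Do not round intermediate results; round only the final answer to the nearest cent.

Interest: $260,000.00 × ((1 + 0.0055)^7 − 1) = $260,000.00 × 0.0391411… = $10,176.6874…

$10,176.69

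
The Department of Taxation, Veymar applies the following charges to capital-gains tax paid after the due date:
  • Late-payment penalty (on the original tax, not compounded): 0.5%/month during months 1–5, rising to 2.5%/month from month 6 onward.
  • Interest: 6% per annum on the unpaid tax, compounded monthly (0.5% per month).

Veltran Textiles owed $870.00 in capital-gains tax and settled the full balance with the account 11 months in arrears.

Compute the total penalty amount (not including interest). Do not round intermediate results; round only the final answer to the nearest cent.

Penalty, months 1–5: 5 × 0.5% × $870.00 = $21.75
Penalty, months 6–11: 6 × 2.5% × $870.00 = $130.50
Total penalty = $21.75 + $130.50 = $152.25

$152.25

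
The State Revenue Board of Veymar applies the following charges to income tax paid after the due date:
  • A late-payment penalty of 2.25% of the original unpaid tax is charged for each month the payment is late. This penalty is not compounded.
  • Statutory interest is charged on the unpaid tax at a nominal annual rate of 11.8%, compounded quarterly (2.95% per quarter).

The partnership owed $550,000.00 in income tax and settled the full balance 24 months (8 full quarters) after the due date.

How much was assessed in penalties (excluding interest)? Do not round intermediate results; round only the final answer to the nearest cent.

Late-payment penalty: 24 × 2.25% × $550,000.00 = $297,000.00

$297,000.00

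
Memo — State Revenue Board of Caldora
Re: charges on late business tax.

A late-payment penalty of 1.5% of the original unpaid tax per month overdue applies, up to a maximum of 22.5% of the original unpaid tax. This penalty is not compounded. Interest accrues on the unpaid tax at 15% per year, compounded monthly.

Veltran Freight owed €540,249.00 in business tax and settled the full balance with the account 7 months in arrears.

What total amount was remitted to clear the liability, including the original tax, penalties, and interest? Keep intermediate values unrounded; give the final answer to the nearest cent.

Penalty: 7 × 1.5% × €540,249.00 = €56,726.15… (below the 22.5% cap of €121,556.03…)
Interest (15%/yr ÷ 12 = 1.25%/month): €540,249.00 × ((1 + 0.0125)^7 − 1) = €49,081.8757…
Total = €540,249.00 + €56,726.1450 + €49,081.8757… = €646,057.02

€646,057.02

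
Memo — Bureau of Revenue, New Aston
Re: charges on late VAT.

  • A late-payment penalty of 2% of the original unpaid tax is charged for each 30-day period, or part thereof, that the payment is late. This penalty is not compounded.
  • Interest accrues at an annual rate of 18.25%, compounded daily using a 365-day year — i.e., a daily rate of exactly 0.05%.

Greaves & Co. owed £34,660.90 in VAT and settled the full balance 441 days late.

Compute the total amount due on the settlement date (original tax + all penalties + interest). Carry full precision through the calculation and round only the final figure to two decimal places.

Penalty periods: ⌈441/30⌉ = 15; penalty = 15 × 2% × £34,660.90 = £10,398.27
Interest: £34,660.90 × ((1 + 0.0005)^441 − 1) = £34,660.90 × 0.24663123… = £8,548.4602…
Total = £34,660.90 + £10,398.2700 + £8,548.4602… = £53,607.63

£53,607.63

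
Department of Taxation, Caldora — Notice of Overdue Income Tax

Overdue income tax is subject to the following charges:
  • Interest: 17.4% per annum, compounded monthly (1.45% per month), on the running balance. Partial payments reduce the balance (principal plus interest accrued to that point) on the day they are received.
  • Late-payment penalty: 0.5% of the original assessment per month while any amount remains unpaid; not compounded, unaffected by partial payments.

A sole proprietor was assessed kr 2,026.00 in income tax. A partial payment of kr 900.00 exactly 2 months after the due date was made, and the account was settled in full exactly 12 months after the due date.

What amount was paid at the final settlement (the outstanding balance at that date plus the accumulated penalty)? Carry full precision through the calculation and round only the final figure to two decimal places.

Balance at month 2: kr 2,026.0000 × (1 + 0.0145)^2 = kr 2,085.1800…
After kr 900.00 payment: kr 2,085.1800… − kr 900.00 = kr 1,185.1800…
Balance at month 12: kr 1,185.1800… × (1 + 0.0145)^10 = kr 1,368.6891…
Penalty: 12 × 0.5% × kr 2,026.00 = kr 121.56
Final settlement = outstanding balance + penalty = kr 1,368.6891… + kr 121.56 = kr 1,490.25

kr 1,490.25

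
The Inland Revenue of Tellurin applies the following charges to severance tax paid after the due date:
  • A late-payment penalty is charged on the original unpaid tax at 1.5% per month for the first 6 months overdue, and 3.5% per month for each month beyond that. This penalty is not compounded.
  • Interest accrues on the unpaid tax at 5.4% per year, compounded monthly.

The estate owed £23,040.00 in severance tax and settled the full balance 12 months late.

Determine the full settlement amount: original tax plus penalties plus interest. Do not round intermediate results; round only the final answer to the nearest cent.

Penalty, months 1–6: 6 × 1.5% × £23,040.00 = £2,073.60
Penalty, months 7–12: 6 × 3.5% × £23,040.00 = £4,838.40
Interest (5.4%/yr ÷ 12 = 0.45%/month): £23,040.00 × ((1 + 0.0045)^12 − 1) = £1,275.4196…
Total = £23,040.00 + £6,912.0000 + £1,275.4196… = £31,227.42

£31,227.42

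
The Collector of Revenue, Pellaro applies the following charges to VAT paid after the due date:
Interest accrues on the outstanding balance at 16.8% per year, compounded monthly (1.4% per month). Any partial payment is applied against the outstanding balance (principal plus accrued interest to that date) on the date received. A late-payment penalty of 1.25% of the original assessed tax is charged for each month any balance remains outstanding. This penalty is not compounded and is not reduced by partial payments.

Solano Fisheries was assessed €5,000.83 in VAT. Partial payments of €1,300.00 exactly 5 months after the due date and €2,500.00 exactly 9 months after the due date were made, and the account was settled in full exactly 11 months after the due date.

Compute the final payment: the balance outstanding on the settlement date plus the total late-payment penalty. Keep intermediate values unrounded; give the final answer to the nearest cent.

Balance at month 5: €5,000.8300 × (1 + 0.014)^5 = €5,360.8279…
After €1,300.00 payment: €5,360.8279… − €1,300.00 = €4,060.8279…
Balance at month 9: €4,060.8279… × (1 + 0.014)^4 = €4,293.0545…
After €2,500.00 payment: €4,293.0545… − €2,500.00 = €1,793.0545…
Balance at month 11: €1,793.0545… × (1 + 0.014)^2 = €1,843.6115…
Penalty: 11 × 1.25% × €5,000.83 = €687.61…
Final settlement = outstanding balance + penalty = €1,843.6115… + €687.61… = €2,531.23

€2,531.23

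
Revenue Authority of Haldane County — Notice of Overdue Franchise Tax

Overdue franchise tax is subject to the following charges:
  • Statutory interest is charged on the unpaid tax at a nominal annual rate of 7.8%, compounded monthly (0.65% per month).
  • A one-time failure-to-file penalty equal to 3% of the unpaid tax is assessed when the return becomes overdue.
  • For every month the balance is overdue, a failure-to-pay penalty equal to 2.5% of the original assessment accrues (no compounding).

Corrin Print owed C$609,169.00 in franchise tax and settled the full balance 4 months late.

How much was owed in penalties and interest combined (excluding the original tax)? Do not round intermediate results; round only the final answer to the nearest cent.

Failure-to-file penalty: 3% × C$609,169.00 = C$18,275.07
Failure-to-pay penalty: 4 × 2.5% × C$609,169.00 = C$60,916.90
Interest: C$609,169.00 × ((1 + 0.0065)^4 − 1) = C$609,169.00 × 0.0262546… = C$15,993.4886…
Penalties + interest = C$79,191.9700 + C$15,993.4886… = C$95,185.46

C$95,185.46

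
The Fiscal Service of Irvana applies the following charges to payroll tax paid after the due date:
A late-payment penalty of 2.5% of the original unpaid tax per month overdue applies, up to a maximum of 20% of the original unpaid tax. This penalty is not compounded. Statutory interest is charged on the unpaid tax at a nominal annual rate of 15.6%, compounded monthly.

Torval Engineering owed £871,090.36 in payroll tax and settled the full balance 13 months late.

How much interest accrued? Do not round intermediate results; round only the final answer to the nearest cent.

£159,262.54

Interest (15.6%/yr ÷ 12 = 1.3%/month): £871,090.36 × ((1 + 0.013)^13 − 1) = £159,262.5388…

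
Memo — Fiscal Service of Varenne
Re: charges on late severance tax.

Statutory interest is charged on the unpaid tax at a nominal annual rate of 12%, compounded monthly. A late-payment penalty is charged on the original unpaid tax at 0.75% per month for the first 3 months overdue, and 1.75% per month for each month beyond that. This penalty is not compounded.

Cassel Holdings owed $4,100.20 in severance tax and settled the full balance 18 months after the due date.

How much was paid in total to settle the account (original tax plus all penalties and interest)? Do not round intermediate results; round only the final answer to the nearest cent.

$6,073.00

Penalty, months 1–3: 3 × 0.75% × $4,100.20 = $92.25…
Penalty, months 4–18: 15 × 1.75% × $4,100.20 = $1,076.30…
Interest (12%/yr ÷ 12 = 1%/month): $4,100.20 × ((1 + 0.01)^18 − 1) = $804.2439…
Total = $4,100.20 + $1,168.5570 + $804.2439… = $6,073.00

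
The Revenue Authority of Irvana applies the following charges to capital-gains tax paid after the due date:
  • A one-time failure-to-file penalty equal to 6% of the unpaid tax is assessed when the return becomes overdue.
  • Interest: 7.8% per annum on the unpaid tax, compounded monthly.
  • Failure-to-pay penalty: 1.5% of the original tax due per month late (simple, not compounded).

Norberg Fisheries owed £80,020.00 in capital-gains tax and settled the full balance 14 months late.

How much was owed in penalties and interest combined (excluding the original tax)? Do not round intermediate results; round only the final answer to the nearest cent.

£29,203.02

Failure-to-file penalty: 6% × £80,020.00 = £4,801.20
Failure-to-pay penalty = 1.5% × £80,020.00 × 14 mo = £16,804.20
Interest (7.8%/yr ÷ 12 = 0.65%/month): £80,020.00 × ((1 + 0.0065)^14 − 1) = £7,597.6208…
Penalties + interest = £21,605.4000 + £7,597.6208… = £29,203.02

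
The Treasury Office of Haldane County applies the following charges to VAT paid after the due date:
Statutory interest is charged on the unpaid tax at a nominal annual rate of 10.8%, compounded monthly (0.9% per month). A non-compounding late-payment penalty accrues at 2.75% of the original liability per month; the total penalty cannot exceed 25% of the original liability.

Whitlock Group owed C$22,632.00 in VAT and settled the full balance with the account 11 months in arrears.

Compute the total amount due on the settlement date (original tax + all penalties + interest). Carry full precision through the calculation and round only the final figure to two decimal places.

C$30,634.17

Penalty (uncapped): 11 × 2.75% × C$22,632.00 = C$6,846.18; cap = 25% × C$22,632.00 = C$5,658.00 → penalty = C$5,658.00
Interest: C$22,632.00 × ((1 + 0.009)^11 − 1) = C$22,632.00 × 0.1035775… = C$2,344.1655…
Total = C$22,632.00 + C$5,658.0000 + C$2,344.1655… = C$30,634.17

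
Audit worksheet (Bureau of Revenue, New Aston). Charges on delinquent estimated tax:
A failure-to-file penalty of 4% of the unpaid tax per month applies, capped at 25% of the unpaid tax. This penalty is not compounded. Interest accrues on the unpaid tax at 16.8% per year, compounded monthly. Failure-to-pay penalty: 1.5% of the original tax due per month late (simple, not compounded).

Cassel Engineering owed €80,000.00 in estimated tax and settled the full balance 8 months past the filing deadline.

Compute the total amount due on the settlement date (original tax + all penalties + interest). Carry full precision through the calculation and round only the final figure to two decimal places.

€119,011.55

Failure-to-file: 8 × 4% × €80,000.00 = €25,600.00, capped at 25% × €80,000.00 = €20,000.00
Failure-to-pay penalty: 8 × 1.5% × €80,000.00 = €9,600.00
Interest (16.8%/yr ÷ 12 = 1.4%/month): €80,000.00 × ((1 + 0.014)^8 − 1) = €9,411.5507…
Total = €80,000.00 + €29,600.0000 + €9,411.5507… = €119,011.55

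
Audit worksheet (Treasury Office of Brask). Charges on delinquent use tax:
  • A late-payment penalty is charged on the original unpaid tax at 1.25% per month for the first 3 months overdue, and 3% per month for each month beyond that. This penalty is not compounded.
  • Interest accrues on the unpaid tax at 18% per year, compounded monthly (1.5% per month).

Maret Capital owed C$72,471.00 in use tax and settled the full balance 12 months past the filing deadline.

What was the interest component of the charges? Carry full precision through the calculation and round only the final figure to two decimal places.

C$14,176.64

Interest: C$72,471.00 × ((1 + 0.015)^12 − 1) = C$72,471.00 × 0.1956182… = C$14,176.6445…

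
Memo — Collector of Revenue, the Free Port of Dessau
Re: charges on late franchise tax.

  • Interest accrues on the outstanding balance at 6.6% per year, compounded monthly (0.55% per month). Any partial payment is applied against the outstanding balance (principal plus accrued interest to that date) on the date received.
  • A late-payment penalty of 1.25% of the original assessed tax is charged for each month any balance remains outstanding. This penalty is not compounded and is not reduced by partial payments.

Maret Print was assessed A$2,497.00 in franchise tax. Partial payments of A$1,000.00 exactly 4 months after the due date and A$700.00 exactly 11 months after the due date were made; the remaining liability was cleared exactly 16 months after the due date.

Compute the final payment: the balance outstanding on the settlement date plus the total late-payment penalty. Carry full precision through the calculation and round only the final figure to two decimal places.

Balance at month 4: A$2,497.0000 × (1 + 0.0055)^4 = A$2,552.3889…
After A$1,000.00 payment: A$2,552.3889… − A$1,000.00 = A$1,552.3889…
Balance at month 11: A$1,552.3889… × (1 + 0.0055)^7 = A$1,613.1511…
After A$700.00 payment: A$1,613.1511… − A$700.00 = A$913.1511…
Balance at month 16: A$913.1511… × (1 + 0.0055)^5 = A$938.5405…
Penalty: 16 × 1.25% × A$2,497.00 = A$499.40
Final settlement = outstanding balance + penalty = A$938.5405… + A$499.40 = A$1,437.94

A$1,437.94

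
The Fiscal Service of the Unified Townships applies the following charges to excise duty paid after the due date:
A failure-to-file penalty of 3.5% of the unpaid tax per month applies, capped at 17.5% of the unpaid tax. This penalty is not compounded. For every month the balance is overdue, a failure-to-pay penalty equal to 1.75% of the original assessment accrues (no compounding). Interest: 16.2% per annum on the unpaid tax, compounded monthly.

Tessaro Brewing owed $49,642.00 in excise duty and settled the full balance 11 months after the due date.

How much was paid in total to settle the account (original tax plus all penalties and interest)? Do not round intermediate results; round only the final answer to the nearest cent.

$75,775.58

Failure-to-file: 11 × 3.5% × $49,642.00 = $19,112.17, capped at 17.5% × $49,642.00 = $8,687.35
Failure-to-pay penalty: 11 × 1.75% × $49,642.00 = $9,556.09…
Interest (16.2%/yr ÷ 12 = 1.35%/month): $49,642.00 × ((1 + 0.0135)^11 − 1) = $7,890.1433…
Total = $49,642.00 + $18,243.4350 + $7,890.1433… = $75,775.58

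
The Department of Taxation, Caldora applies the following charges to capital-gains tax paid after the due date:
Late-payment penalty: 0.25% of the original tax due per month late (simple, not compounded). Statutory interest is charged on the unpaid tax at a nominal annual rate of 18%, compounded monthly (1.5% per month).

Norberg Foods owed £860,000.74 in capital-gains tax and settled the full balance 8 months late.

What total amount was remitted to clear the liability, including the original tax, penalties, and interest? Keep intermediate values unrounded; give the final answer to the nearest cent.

£985,984.47

Late-payment penalty: 8 × 0.25% × £860,000.74 = £17,200.01…
Interest: £860,000.74 × ((1 + 0.015)^8 − 1) = £860,000.74 × 0.1264926… = £108,783.7181…
Total = £860,000.74 + £17,200.0148 + £108,783.7181… = £985,984.47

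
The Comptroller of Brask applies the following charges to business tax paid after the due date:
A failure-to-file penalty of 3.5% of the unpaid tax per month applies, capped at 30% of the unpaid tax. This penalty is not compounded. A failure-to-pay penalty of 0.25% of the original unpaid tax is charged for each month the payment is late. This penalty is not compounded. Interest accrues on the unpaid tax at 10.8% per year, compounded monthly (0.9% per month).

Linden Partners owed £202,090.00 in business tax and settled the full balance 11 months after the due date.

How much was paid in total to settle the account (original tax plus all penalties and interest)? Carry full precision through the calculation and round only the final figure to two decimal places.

£289,206.45

Failure-to-file: 11 × 3.5% × £202,090.00 = £77,804.65, capped at 30% × £202,090.00 = £60,627.00
Failure-to-pay penalty = 0.25% × £202,090.00 × 11 mo = £5,557.48…
Interest: £202,090.00 × ((1 + 0.009)^11 − 1) = £202,090.00 × 0.1035775… = £20,931.9725…
Total = £202,090.00 + £66,184.4750 + £20,931.9725… = £289,206.45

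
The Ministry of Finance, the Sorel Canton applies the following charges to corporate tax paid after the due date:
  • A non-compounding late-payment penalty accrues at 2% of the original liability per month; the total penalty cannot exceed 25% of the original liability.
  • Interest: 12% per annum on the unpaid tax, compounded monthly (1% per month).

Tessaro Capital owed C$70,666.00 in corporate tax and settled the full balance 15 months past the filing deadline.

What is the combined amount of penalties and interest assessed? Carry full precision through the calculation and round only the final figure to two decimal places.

Penalty (uncapped): 15 × 2% × C$70,666.00 = C$21,199.80; cap = 25% × C$70,666.00 = C$17,666.50 → penalty = C$17,666.50
Interest: C$70,666.00 × ((1 + 0.01)^15 − 1) = C$70,666.00 × 0.1609690… = C$11,375.0322…
Penalties + interest = C$17,666.5000 + C$11,375.0322… = C$29,041.53

C$29,041.53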